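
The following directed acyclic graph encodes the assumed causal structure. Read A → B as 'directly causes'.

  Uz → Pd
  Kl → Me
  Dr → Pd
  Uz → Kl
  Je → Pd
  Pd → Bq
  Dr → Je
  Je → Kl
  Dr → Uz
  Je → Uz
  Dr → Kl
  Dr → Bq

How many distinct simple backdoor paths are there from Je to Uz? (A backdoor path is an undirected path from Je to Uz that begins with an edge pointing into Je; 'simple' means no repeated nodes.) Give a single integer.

4

A backdoor path from Je to Uz is any simple undirected path whose first edge points into Je (i.e. leaves Je via a parent).
Parents of Je: {Dr}.
Enumerating:
  P1: Je <- Dr -> Uz
  P2: Je <- Dr -> Kl <- Uz
  P3: Je <- Dr -> Pd <- Uz
  P4: Je <- Dr -> Bq <- Pd <- Uz
That exhausts the simple backdoor paths. Count: 4.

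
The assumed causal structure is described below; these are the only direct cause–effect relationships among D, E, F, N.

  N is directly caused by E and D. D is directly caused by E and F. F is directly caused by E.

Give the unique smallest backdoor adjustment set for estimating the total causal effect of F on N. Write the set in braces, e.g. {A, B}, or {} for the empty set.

{E}

Variables eligible for adjustment (non-descendants of F, excluding F and N): {E}.
Backdoor paths from F to N:
  P1: F <- E -> D -> N
  P2: F <- E -> N
The empty set is not sufficient: P1 (F <- E -> D -> N) has no collider blocking it and no conditioned non-collider, so it is open.
Try {E}:
  P1: blocked at fork node E ∈ conditioning set.
  P2: blocked at fork node E ∈ conditioning set.
{E} contains no descendant of F and blocks every backdoor path.
{E} is the unique smallest valid adjustment set.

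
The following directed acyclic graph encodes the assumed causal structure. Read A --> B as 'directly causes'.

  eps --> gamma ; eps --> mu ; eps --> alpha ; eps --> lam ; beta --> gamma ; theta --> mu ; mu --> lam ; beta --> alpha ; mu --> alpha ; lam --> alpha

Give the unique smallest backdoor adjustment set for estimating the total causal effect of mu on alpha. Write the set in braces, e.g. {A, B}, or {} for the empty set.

{eps}

Variables eligible for adjustment (non-descendants of mu, excluding mu and alpha): {beta, eps, gamma, theta}.
Backdoor paths from mu to alpha:
  P1: mu <- eps -> lam -> alpha
  P2: mu <- eps -> alpha
  P3: mu <- eps -> gamma <- beta -> alpha
The empty set is not sufficient: P1 (mu <- eps -> lam -> alpha) has no collider blocking it and no conditioned non-collider, so it is open.
Try {eps}:
  P1: blocked at fork node eps ∈ conditioning set.
  P2: blocked at fork node eps ∈ conditioning set.
  P3: blocked at fork node eps ∈ conditioning set.
{eps} contains no descendant of mu and blocks every backdoor path.
No other singleton works — e.g. {theta} leaves P1 open — so {eps} is the unique smallest valid adjustment set.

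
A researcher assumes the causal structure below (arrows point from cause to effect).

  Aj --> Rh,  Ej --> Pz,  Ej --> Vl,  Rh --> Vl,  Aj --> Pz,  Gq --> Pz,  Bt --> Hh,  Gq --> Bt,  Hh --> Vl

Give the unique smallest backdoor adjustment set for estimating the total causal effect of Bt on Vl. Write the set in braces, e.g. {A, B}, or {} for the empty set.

Variables eligible for adjustment (non-descendants of Bt, excluding Bt and Vl): {Aj, Ej, Gq, Pz, Rh}.
Backdoor paths from Bt to Vl:
  P1: Bt <- Gq -> Pz <- Ej -> Vl
  P2: Bt <- Gq -> Pz <- Aj -> Rh -> Vl
Each backdoor path contains an unconditioned collider, so every path is already blocked with the empty conditioning set:
  P1: blocked at collider Pz (neither it nor any descendant is in the conditioning set).
  P2: blocked at collider Pz (neither it nor any descendant is in the conditioning set).
The empty set is therefore the unique smallest valid set.

{}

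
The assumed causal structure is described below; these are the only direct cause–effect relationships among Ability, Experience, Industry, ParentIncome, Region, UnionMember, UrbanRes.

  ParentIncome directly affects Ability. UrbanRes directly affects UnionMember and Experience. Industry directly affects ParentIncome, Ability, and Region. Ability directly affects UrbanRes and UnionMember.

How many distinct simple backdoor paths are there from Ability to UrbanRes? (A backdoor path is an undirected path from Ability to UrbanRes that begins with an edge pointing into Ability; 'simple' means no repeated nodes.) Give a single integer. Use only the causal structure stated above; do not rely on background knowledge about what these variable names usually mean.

0

A backdoor path from Ability to UrbanRes is any simple undirected path whose first edge points into Ability (i.e. leaves Ability via a parent).
Parents of Ability: {Industry, ParentIncome}.
No simple path from any parent of Ability reaches UrbanRes without revisiting Ability, so there are no backdoor paths.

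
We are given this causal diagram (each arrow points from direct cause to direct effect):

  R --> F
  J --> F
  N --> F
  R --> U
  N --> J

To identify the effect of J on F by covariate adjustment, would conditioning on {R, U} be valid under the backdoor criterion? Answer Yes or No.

Backdoor paths from J to F (paths whose first edge points into J):
  P1: J <- N -> F
Condition 1 (no descendant of J in the set): holds — descendants of J are {F}; none are in {R, U}.
Condition 2 (every backdoor path blocked by {R, U}):
  P1: open — no interior node is in the conditioning set.
{R, U} does not satisfy the backdoor criterion.

No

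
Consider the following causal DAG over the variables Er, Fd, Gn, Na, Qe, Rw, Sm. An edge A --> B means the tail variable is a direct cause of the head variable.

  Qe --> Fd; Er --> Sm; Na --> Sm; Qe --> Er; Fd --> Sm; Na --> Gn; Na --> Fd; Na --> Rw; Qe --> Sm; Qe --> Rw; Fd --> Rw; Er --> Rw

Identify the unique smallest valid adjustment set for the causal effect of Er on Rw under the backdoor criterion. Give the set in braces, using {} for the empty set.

Variables eligible for adjustment (non-descendants of Er, excluding Er and Rw): {Fd, Gn, Na, Qe}.
Backdoor paths from Er to Rw:
  P1: Er <- Qe -> Fd <- Na -> Rw
  P2: Er <- Qe -> Fd -> Sm <- Na -> Rw
  P3: Er <- Qe -> Fd -> Rw
  P4: Er <- Qe -> Sm <- Na -> Fd -> Rw
  P5: Er <- Qe -> Sm <- Na -> Rw
  P6: Er <- Qe -> Sm <- Fd <- Na -> Rw
  P7: Er <- Qe -> Sm <- Fd -> Rw
  P8: Er <- Qe -> Rw
The empty set is not sufficient: P3 (Er <- Qe -> Fd -> Rw) has no collider blocking it and no conditioned non-collider, so it is open.
Try {Qe}:
  P1: blocked at fork node Qe ∈ conditioning set.
  P2: blocked at fork node Qe ∈ conditioning set.
  P3: blocked at fork node Qe ∈ conditioning set.
  P4: blocked at fork node Qe ∈ conditioning set.
  P5: blocked at fork node Qe ∈ conditioning set.
  P6: blocked at fork node Qe ∈ conditioning set.
  P7: blocked at fork node Qe ∈ conditioning set.
  P8: blocked at fork node Qe ∈ conditioning set.
{Qe} contains no descendant of Er and blocks every backdoor path.
No other singleton works — e.g. {Na} leaves P3 open — so {Qe} is the unique smallest valid adjustment set.

{Qe}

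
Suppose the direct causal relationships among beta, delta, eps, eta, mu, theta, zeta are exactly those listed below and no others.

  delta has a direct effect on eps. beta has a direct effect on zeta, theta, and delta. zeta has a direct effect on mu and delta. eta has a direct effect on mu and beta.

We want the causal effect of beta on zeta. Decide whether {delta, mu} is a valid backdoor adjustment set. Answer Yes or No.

No

Backdoor paths from beta to zeta (paths whose first edge points into beta):
  P1: beta <- eta -> mu <- zeta
Condition 1 (no descendant of beta in the set): FAILS — delta and mu are descendants of beta.
Condition 2 (every backdoor path blocked by {delta, mu}):
  P1: open — collider(s) mu are conditioned on (or have a conditioned descendant) and no non-collider on the path is in the set.
{delta, mu} does not satisfy the backdoor criterion.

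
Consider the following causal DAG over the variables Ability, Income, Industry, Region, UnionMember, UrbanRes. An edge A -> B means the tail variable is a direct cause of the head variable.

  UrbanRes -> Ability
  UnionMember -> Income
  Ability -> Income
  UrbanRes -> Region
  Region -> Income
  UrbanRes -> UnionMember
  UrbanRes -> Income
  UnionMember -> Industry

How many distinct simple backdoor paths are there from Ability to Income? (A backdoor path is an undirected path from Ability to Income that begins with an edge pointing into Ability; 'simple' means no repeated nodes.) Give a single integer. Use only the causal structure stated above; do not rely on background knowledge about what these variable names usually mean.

3

A backdoor path from Ability to Income is any simple undirected path whose first edge points into Ability (i.e. leaves Ability via a parent).
Parents of Ability: {UrbanRes}.
Enumerating:
  P1: Ability <- UrbanRes -> Region -> Income
  P2: Ability <- UrbanRes -> UnionMember -> Income
  P3: Ability <- UrbanRes -> Income
That exhausts the simple backdoor paths. Count: 3.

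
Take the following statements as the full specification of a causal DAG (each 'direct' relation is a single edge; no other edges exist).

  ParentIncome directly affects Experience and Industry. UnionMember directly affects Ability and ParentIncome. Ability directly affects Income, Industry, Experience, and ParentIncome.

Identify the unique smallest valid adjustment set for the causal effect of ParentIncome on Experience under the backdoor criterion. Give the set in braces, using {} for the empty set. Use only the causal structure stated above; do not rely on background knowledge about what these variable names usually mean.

{Ability}

Variables eligible for adjustment (non-descendants of ParentIncome, excluding ParentIncome and Experience): {Ability, Income, UnionMember}.
Backdoor paths from ParentIncome to Experience:
  P1: ParentIncome <- UnionMember -> Ability -> Experience
  P2: ParentIncome <- Ability -> Experience
The empty set is not sufficient: P1 (ParentIncome <- UnionMember -> Ability -> Experience) has no collider blocking it and no conditioned non-collider, so it is open.
Try {Ability}:
  P1: blocked at chain node Ability ∈ conditioning set.
  P2: blocked at fork node Ability ∈ conditioning set.
{Ability} contains no descendant of ParentIncome and blocks every backdoor path.
No other singleton works — e.g. {UnionMember} leaves P2 open — so {Ability} is the unique smallest valid adjustment set.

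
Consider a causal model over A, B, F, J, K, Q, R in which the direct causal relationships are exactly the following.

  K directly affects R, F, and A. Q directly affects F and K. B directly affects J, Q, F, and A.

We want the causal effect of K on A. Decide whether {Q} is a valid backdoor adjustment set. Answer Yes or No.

Yes

Backdoor paths from K to A (paths whose first edge points into K):
  P1: K <- Q <- B -> A
  P2: K <- Q -> F <- B -> A
Condition 1 (no descendant of K in the set): holds — descendants of K are {A, F, R}; none are in {Q}.
Condition 2 (every backdoor path blocked by {Q}):
  P1: blocked at chain node Q ∈ conditioning set.
  P2: blocked at fork node Q ∈ conditioning set.
{Q} satisfies the backdoor criterion.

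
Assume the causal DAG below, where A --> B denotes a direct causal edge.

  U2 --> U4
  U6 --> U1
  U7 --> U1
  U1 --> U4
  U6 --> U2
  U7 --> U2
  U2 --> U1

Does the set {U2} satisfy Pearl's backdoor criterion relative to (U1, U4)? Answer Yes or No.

Yes

Backdoor paths from U1 to U4 (paths whose first edge points into U1):
  P1: U1 <- U6 -> U2 -> U4
  P2: U1 <- U7 -> U2 -> U4
  P3: U1 <- U2 -> U4
Condition 1 (no descendant of U1 in the set): holds — descendants of U1 are {U4}; none are in {U2}.
Condition 2 (every backdoor path blocked by {U2}):
  P1: blocked at chain node U2 ∈ conditioning set.
  P2: blocked at chain node U2 ∈ conditioning set.
  P3: blocked at fork node U2 ∈ conditioning set.
{U2} satisfies the backdoor criterion.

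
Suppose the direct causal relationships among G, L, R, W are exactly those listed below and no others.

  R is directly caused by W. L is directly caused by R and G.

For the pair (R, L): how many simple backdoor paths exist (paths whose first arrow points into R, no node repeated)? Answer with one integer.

A backdoor path from R to L is any simple undirected path whose first edge points into R (i.e. leaves R via a parent).
Parents of R: {W}.
No simple path from any parent of R reaches L without revisiting R, so there are no backdoor paths.

0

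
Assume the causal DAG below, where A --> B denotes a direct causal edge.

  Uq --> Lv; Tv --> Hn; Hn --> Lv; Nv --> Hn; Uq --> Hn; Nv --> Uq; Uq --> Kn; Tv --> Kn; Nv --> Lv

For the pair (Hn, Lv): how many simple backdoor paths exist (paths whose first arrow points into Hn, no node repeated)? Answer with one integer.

A backdoor path from Hn to Lv is any simple undirected path whose first edge points into Hn (i.e. leaves Hn via a parent).
Parents of Hn: {Nv, Tv, Uq}.
Enumerating:
  P1: Hn <- Nv -> Uq -> Lv
  P2: Hn <- Nv -> Lv
  P3: Hn <- Uq <- Nv -> Lv
  P4: Hn <- Uq -> Lv
  P5: Hn <- Tv -> Kn <- Uq <- Nv -> Lv
  P6: Hn <- Tv -> Kn <- Uq -> Lv
That exhausts the simple backdoor paths. Count: 6.

6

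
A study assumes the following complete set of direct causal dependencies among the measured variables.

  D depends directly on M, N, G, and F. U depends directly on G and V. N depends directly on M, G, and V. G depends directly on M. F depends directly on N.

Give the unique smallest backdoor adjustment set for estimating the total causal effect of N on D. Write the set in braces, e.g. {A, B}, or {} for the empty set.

{G, M}

Variables eligible for adjustment (non-descendants of N, excluding N and D): {G, M, U, V}.
Backdoor paths from N to D:
  P1: N <- V -> U <- G <- M -> D
  P2: N <- V -> U <- G -> D
  P3: N <- M -> G -> D
  P4: N <- M -> D
  P5: N <- G <- M -> D
  P6: N <- G -> D
The empty set is not sufficient: P3 (N <- M -> G -> D) has no collider blocking it and no conditioned non-collider, so it is open.
Try {G, M}:
  P1: blocked at collider U (neither it nor any descendant is in the conditioning set).
  P2: blocked at collider U (neither it nor any descendant is in the conditioning set).
  P3: blocked at fork node M ∈ conditioning set.
  P4: blocked at fork node M ∈ conditioning set.
  P5: blocked at chain node G ∈ conditioning set.
  P6: blocked at fork node G ∈ conditioning set.
{G, M} contains no descendant of N and blocks every backdoor path.
Every element of {G, M} is needed (dropping G leaves P6 open; dropping M leaves P4 open), so no proper subset is valid.
Among all size-2 subsets of the eligible variables, only {G, M} blocks every backdoor path, so it is the unique smallest valid adjustment set.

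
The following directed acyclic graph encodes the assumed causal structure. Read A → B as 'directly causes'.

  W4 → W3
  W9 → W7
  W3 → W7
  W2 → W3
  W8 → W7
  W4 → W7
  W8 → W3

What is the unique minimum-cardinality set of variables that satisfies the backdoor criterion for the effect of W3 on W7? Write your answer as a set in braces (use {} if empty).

{W4, W8}

Variables eligible for adjustment (non-descendants of W3, excluding W3 and W7): {W2, W4, W8, W9}.
Backdoor paths from W3 to W7:
  P1: W3 <- W4 -> W7
  P2: W3 <- W8 -> W7
The empty set is not sufficient: P1 (W3 <- W4 -> W7) has no collider blocking it and no conditioned non-collider, so it is open.
Try {W4, W8}:
  P1: blocked at fork node W4 ∈ conditioning set.
  P2: blocked at fork node W8 ∈ conditioning set.
{W4, W8} contains no descendant of W3 and blocks every backdoor path.
Every element of {W4, W8} is needed (dropping W4 leaves P1 open; dropping W8 leaves P2 open), so no proper subset is valid.
Among all size-2 subsets of the eligible variables, only {W4, W8} blocks every backdoor path, so it is the unique smallest valid adjustment set.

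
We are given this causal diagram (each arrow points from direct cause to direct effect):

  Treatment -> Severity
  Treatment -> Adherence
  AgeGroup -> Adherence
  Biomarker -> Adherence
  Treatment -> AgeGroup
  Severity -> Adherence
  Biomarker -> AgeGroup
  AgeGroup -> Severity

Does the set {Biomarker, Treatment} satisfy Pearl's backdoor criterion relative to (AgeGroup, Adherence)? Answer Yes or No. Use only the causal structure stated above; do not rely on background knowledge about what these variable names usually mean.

Yes

Backdoor paths from AgeGroup to Adherence (paths whose first edge points into AgeGroup):
  P1: AgeGroup <- Biomarker -> Adherence
  P2: AgeGroup <- Treatment -> Severity -> Adherence
  P3: AgeGroup <- Treatment -> Adherence
Condition 1 (no descendant of AgeGroup in the set): holds — descendants of AgeGroup are {Adherence, Severity}; none are in {Biomarker, Treatment}.
Condition 2 (every backdoor path blocked by {Biomarker, Treatment}):
  P1: blocked at fork node Biomarker ∈ conditioning set.
  P2: blocked at fork node Treatment ∈ conditioning set.
  P3: blocked at fork node Treatment ∈ conditioning set.
{Biomarker, Treatment} satisfies the backdoor criterion.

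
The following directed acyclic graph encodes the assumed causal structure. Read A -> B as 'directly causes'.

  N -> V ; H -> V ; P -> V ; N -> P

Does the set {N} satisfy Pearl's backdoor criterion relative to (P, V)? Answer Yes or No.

Yes

Backdoor paths from P to V (paths whose first edge points into P):
  P1: P <- N -> V
Condition 1 (no descendant of P in the set): holds — descendants of P are {V}; none are in {N}.
Condition 2 (every backdoor path blocked by {N}):
  P1: blocked at fork node N ∈ conditioning set.
{N} satisfies the backdoor criterion.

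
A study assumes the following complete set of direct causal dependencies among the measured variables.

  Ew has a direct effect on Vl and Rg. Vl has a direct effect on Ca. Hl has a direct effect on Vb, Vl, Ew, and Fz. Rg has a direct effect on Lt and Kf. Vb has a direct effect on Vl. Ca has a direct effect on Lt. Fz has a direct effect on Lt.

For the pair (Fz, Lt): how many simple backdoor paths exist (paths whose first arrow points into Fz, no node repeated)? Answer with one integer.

A backdoor path from Fz to Lt is any simple undirected path whose first edge points into Fz (i.e. leaves Fz via a parent).
Parents of Fz: {Hl}.
Enumerating:
  P1: Fz <- Hl -> Ew -> Vl -> Ca -> Lt
  P2: Fz <- Hl -> Ew -> Rg -> Lt
  P3: Fz <- Hl -> Vb -> Vl <- Ew -> Rg -> Lt
  P4: Fz <- Hl -> Vb -> Vl -> Ca -> Lt
  P5: Fz <- Hl -> Vl <- Ew -> Rg -> Lt
  P6: Fz <- Hl -> Vl -> Ca -> Lt
That exhausts the simple backdoor paths. Count: 6.

6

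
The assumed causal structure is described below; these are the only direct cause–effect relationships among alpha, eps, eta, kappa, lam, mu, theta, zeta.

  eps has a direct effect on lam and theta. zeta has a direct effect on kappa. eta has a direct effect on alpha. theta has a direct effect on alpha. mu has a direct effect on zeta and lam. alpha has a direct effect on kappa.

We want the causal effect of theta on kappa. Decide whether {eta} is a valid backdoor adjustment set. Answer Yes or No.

Backdoor paths from theta to kappa (paths whose first edge points into theta):
  P1: theta <- eps -> lam <- mu -> zeta -> kappa
Condition 1 (no descendant of theta in the set): holds — descendants of theta are {alpha, kappa}; none are in {eta}.
Condition 2 (every backdoor path blocked by {eta}):
  P1: blocked at collider lam (neither it nor any descendant is in the conditioning set).
{eta} satisfies the backdoor criterion.

Yes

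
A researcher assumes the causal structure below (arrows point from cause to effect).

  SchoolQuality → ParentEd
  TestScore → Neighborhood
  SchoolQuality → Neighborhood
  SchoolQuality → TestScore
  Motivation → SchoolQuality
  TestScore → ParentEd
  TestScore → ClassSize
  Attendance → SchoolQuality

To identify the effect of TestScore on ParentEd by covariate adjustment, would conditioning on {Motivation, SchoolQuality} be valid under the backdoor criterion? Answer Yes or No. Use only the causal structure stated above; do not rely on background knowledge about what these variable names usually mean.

Backdoor paths from TestScore to ParentEd (paths whose first edge points into TestScore):
  P1: TestScore <- SchoolQuality -> ParentEd
Condition 1 (no descendant of TestScore in the set): holds — descendants of TestScore are {ClassSize, Neighborhood, ParentEd}; none are in {Motivation, SchoolQuality}.
Condition 2 (every backdoor path blocked by {Motivation, SchoolQuality}):
  P1: blocked at fork node SchoolQuality ∈ conditioning set.
{Motivation, SchoolQuality} satisfies the backdoor criterion.

Yes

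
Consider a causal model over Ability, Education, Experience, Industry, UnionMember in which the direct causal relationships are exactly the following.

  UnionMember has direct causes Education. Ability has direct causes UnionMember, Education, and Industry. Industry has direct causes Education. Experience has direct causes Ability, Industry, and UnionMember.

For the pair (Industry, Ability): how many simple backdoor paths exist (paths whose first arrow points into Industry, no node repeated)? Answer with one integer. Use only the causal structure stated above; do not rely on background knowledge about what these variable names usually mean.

3

A backdoor path from Industry to Ability is any simple undirected path whose first edge points into Industry (i.e. leaves Industry via a parent).
Parents of Industry: {Education}.
Enumerating:
  P1: Industry <- Education -> UnionMember -> Ability
  P2: Industry <- Education -> UnionMember -> Experience <- Ability
  P3: Industry <- Education -> Ability
That exhausts the simple backdoor paths. Count: 3.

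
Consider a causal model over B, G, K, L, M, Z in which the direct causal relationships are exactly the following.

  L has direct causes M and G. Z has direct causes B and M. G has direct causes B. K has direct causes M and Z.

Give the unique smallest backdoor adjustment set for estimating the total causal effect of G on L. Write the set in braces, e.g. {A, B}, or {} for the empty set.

Variables eligible for adjustment (non-descendants of G, excluding G and L): {B, K, M, Z}.
Backdoor paths from G to L:
  P1: G <- B -> Z <- M -> L
  P2: G <- B -> Z -> K <- M -> L
Each backdoor path contains an unconditioned collider, so every path is already blocked with the empty conditioning set:
  P1: blocked at collider Z (neither it nor any descendant is in the conditioning set).
  P2: blocked at collider K (neither it nor any descendant is in the conditioning set).
The empty set is therefore the unique smallest valid set.

{}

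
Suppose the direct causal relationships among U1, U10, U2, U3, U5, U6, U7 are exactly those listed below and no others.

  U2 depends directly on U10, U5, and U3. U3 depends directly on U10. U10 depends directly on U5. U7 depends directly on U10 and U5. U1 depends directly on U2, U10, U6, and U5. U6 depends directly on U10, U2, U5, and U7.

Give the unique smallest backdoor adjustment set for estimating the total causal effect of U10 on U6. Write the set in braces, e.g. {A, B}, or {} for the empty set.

Variables eligible for adjustment (non-descendants of U10, excluding U10 and U6): {U5}.
Backdoor paths from U10 to U6:
  P1: U10 <- U5 -> U2 -> U6
  P2: U10 <- U5 -> U2 -> U1 <- U6
  P3: U10 <- U5 -> U7 -> U6
  P4: U10 <- U5 -> U6
  P5: U10 <- U5 -> U1 <- U2 -> U6
  P6: U10 <- U5 -> U1 <- U6
The empty set is not sufficient: P1 (U10 <- U5 -> U2 -> U6) has no collider blocking it and no conditioned non-collider, so it is open.
Try {U5}:
  P1: blocked at fork node U5 ∈ conditioning set.
  P2: blocked at fork node U5 ∈ conditioning set.
  P3: blocked at fork node U5 ∈ conditioning set.
  P4: blocked at fork node U5 ∈ conditioning set.
  P5: blocked at fork node U5 ∈ conditioning set.
  P6: blocked at fork node U5 ∈ conditioning set.
{U5} contains no descendant of U10 and blocks every backdoor path.
{U5} is the unique smallest valid adjustment set.

{U5}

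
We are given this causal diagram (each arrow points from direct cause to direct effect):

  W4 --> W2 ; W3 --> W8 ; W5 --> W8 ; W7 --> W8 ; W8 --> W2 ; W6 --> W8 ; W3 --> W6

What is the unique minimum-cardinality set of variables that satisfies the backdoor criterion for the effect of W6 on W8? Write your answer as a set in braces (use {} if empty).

{W3}

Variables eligible for adjustment (non-descendants of W6, excluding W6 and W8): {W3, W4, W5, W7}.
Backdoor paths from W6 to W8:
  P1: W6 <- W3 -> W8
The empty set is not sufficient: P1 (W6 <- W3 -> W8) has no collider blocking it and no conditioned non-collider, so it is open.
Try {W3}:
  P1: blocked at fork node W3 ∈ conditioning set.
{W3} contains no descendant of W6 and blocks every backdoor path.
No other singleton works — e.g. {W4} leaves P1 open — so {W3} is the unique smallest valid adjustment set.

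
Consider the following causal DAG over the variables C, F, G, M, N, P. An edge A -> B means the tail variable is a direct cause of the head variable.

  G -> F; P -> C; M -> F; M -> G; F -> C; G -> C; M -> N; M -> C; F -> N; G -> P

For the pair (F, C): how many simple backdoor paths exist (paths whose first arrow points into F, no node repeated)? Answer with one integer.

A backdoor path from F to C is any simple undirected path whose first edge points into F (i.e. leaves F via a parent).
Parents of F: {G, M}.
Enumerating:
  P1: F <- M -> G -> P -> C
  P2: F <- M -> G -> C
  P3: F <- M -> C
  P4: F <- G <- M -> C
  P5: F <- G -> P -> C
  P6: F <- G -> C
That exhausts the simple backdoor paths. Count: 6.

6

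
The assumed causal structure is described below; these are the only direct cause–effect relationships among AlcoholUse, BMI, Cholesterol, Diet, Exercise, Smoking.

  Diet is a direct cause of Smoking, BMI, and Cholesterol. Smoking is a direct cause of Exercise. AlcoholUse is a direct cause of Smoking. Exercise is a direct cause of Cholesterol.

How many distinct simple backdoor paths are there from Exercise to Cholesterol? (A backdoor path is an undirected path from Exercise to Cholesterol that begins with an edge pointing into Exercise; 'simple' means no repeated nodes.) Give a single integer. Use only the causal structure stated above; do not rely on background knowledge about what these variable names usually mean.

1

A backdoor path from Exercise to Cholesterol is any simple undirected path whose first edge points into Exercise (i.e. leaves Exercise via a parent).
Parents of Exercise: {Smoking}.
Enumerating:
  P1: Exercise <- Smoking <- Diet -> Cholesterol
That exhausts the simple backdoor paths. Count: 1.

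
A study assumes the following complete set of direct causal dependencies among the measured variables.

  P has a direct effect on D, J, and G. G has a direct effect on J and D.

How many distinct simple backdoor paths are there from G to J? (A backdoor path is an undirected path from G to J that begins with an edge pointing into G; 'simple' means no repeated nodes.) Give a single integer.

1

A backdoor path from G to J is any simple undirected path whose first edge points into G (i.e. leaves G via a parent).
Parents of G: {P}.
Enumerating:
  P1: G <- P -> J
That exhausts the simple backdoor paths. Count: 1.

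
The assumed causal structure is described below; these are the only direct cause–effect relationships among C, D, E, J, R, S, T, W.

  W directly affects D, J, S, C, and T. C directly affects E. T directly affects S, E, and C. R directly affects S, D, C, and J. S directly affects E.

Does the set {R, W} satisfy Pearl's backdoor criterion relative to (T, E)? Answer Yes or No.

Yes

Backdoor paths from T to E (paths whose first edge points into T):
  P1: T <- W -> D <- R -> C -> E
  P2: T <- W -> D <- R -> S -> E
  P3: T <- W -> C <- R -> S -> E
  P4: T <- W -> C -> E
  P5: T <- W -> S <- R -> C -> E
  P6: T <- W -> S -> E
  P7: T <- W -> J <- R -> C -> E
  P8: T <- W -> J <- R -> S -> E
Condition 1 (no descendant of T in the set): holds — descendants of T are {C, E, S}; none are in {R, W}.
Condition 2 (every backdoor path blocked by {R, W}):
  P1: blocked at fork node W ∈ conditioning set.
  P2: blocked at fork node W ∈ conditioning set.
  P3: blocked at fork node W ∈ conditioning set.
  P4: blocked at fork node W ∈ conditioning set.
  P5: blocked at fork node W ∈ conditioning set.
  P6: blocked at fork node W ∈ conditioning set.
  P7: blocked at fork node W ∈ conditioning set.
  P8: blocked at fork node W ∈ conditioning set.
{R, W} satisfies the backdoor criterion.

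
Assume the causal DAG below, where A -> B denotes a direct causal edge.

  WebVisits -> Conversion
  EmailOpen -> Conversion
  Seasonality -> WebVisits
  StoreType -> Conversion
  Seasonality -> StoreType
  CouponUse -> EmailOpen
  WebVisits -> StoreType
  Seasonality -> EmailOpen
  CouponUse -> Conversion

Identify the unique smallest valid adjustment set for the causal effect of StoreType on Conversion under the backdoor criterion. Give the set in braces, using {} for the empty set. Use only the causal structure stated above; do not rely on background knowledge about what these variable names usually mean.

{Seasonality, WebVisits}

Variables eligible for adjustment (non-descendants of StoreType, excluding StoreType and Conversion): {CouponUse, EmailOpen, Seasonality, WebVisits}.
Backdoor paths from StoreType to Conversion:
  P1: StoreType <- Seasonality -> WebVisits -> Conversion
  P2: StoreType <- Seasonality -> EmailOpen <- CouponUse -> Conversion
  P3: StoreType <- Seasonality -> EmailOpen -> Conversion
  P4: StoreType <- WebVisits <- Seasonality -> EmailOpen <- CouponUse -> Conversion
  P5: StoreType <- WebVisits <- Seasonality -> EmailOpen -> Conversion
  P6: StoreType <- WebVisits -> Conversion
The empty set is not sufficient: P1 (StoreType <- Seasonality -> WebVisits -> Conversion) has no collider blocking it and no conditioned non-collider, so it is open.
Try {Seasonality, WebVisits}:
  P1: blocked at fork node Seasonality ∈ conditioning set.
  P2: blocked at fork node Seasonality ∈ conditioning set.
  P3: blocked at fork node Seasonality ∈ conditioning set.
  P4: blocked at chain node WebVisits ∈ conditioning set.
  P5: blocked at chain node WebVisits ∈ conditioning set.
  P6: blocked at fork node WebVisits ∈ conditioning set.
{Seasonality, WebVisits} contains no descendant of StoreType and blocks every backdoor path.
Every element of {Seasonality, WebVisits} is needed (dropping Seasonality leaves P3 open; dropping WebVisits leaves P6 open), so no proper subset is valid.
Among all size-2 subsets of the eligible variables, only {Seasonality, WebVisits} blocks every backdoor path, so it is the unique smallest valid adjustment set.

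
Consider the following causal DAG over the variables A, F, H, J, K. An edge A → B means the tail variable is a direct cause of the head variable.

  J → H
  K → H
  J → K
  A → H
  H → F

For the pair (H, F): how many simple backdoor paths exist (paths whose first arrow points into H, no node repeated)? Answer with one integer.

0

A backdoor path from H to F is any simple undirected path whose first edge points into H (i.e. leaves H via a parent).
Parents of H: {A, J, K}.
No simple path from any parent of H reaches F without revisiting H, so there are no backdoor paths.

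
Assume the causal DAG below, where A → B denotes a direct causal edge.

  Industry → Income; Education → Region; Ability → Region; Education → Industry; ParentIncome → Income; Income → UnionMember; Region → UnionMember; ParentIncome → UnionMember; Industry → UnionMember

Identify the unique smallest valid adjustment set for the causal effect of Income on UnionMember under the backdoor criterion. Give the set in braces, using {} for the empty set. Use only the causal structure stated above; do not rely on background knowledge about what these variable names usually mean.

{Industry, ParentIncome}

Variables eligible for adjustment (non-descendants of Income, excluding Income and UnionMember): {Ability, Education, Industry, ParentIncome, Region}.
Backdoor paths from Income to UnionMember:
  P1: Income <- Industry <- Education -> Region -> UnionMember
  P2: Income <- Industry -> UnionMember
  P3: Income <- ParentIncome -> UnionMember
The empty set is not sufficient: P1 (Income <- Industry <- Education -> Region -> UnionMember) has no collider blocking it and no conditioned non-collider, so it is open.
Try {Industry, ParentIncome}:
  P1: blocked at chain node Industry ∈ conditioning set.
  P2: blocked at fork node Industry ∈ conditioning set.
  P3: blocked at fork node ParentIncome ∈ conditioning set.
{Industry, ParentIncome} contains no descendant of Income and blocks every backdoor path.
Every element of {Industry, ParentIncome} is needed (dropping Industry leaves P1 open; dropping ParentIncome leaves P3 open), so no proper subset is valid.
Among all size-2 subsets of the eligible variables, only {Industry, ParentIncome} blocks every backdoor path, so it is the unique smallest valid adjustment set.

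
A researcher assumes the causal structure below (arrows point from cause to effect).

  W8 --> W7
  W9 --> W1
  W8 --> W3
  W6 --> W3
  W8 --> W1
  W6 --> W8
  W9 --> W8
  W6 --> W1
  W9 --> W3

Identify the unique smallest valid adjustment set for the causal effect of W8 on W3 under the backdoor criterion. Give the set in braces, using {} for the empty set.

Variables eligible for adjustment (non-descendants of W8, excluding W8 and W3): {W6, W9}.
Backdoor paths from W8 to W3:
  P1: W8 <- W6 -> W3
  P2: W8 <- W6 -> W1 <- W9 -> W3
  P3: W8 <- W9 -> W3
  P4: W8 <- W9 -> W1 <- W6 -> W3
The empty set is not sufficient: P1 (W8 <- W6 -> W3) has no collider blocking it and no conditioned non-collider, so it is open.
Try {W6, W9}:
  P1: blocked at fork node W6 ∈ conditioning set.
  P2: blocked at fork node W6 ∈ conditioning set.
  P3: blocked at fork node W9 ∈ conditioning set.
  P4: blocked at fork node W9 ∈ conditioning set.
{W6, W9} contains no descendant of W8 and blocks every backdoor path.
Every element of {W6, W9} is needed (dropping W6 leaves P1 open; dropping W9 leaves P3 open), so no proper subset is valid.
Among all size-2 subsets of the eligible variables, only {W6, W9} blocks every backdoor path, so it is the unique smallest valid adjustment set.

{W6, W9}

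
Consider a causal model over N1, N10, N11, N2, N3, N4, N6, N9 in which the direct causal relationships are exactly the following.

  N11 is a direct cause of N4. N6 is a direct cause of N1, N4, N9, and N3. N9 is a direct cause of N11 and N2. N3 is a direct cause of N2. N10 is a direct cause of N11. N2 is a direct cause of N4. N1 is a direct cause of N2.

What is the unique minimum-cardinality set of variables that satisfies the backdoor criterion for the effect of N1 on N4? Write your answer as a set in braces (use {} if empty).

Variables eligible for adjustment (non-descendants of N1, excluding N1 and N4): {N10, N11, N3, N6, N9}.
Backdoor paths from N1 to N4:
  P1: N1 <- N6 -> N3 -> N2 <- N9 -> N11 -> N4
  P2: N1 <- N6 -> N3 -> N2 -> N4
  P3: N1 <- N6 -> N9 -> N11 -> N4
  P4: N1 <- N6 -> N9 -> N2 -> N4
  P5: N1 <- N6 -> N4
The empty set is not sufficient: P2 (N1 <- N6 -> N3 -> N2 -> N4) has no collider blocking it and no conditioned non-collider, so it is open.
Try {N6}:
  P1: blocked at fork node N6 ∈ conditioning set.
  P2: blocked at fork node N6 ∈ conditioning set.
  P3: blocked at fork node N6 ∈ conditioning set.
  P4: blocked at fork node N6 ∈ conditioning set.
  P5: blocked at fork node N6 ∈ conditioning set.
{N6} contains no descendant of N1 and blocks every backdoor path.
No other singleton works — e.g. {N3} leaves P3 open — so {N6} is the unique smallest valid adjustment set.

{N6}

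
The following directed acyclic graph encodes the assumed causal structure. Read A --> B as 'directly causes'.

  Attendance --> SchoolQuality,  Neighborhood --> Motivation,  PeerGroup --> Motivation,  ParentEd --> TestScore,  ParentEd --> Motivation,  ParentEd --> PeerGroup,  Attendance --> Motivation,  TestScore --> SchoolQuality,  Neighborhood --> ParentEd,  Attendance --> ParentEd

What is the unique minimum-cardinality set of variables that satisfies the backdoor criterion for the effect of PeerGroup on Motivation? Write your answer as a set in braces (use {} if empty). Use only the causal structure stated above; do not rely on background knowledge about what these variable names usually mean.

{ParentEd}

Variables eligible for adjustment (non-descendants of PeerGroup, excluding PeerGroup and Motivation): {Attendance, Neighborhood, ParentEd, SchoolQuality, TestScore}.
Backdoor paths from PeerGroup to Motivation:
  P1: PeerGroup <- ParentEd <- Neighborhood -> Motivation
  P2: PeerGroup <- ParentEd <- Attendance -> Motivation
  P3: PeerGroup <- ParentEd -> TestScore -> SchoolQuality <- Attendance -> Motivation
  P4: PeerGroup <- ParentEd -> Motivation
The empty set is not sufficient: P1 (PeerGroup <- ParentEd <- Neighborhood -> Motivation) has no collider blocking it and no conditioned non-collider, so it is open.
Try {ParentEd}:
  P1: blocked at chain node ParentEd ∈ conditioning set.
  P2: blocked at chain node ParentEd ∈ conditioning set.
  P3: blocked at fork node ParentEd ∈ conditioning set.
  P4: blocked at fork node ParentEd ∈ conditioning set.
{ParentEd} contains no descendant of PeerGroup and blocks every backdoor path.
No other singleton works — e.g. {Neighborhood} leaves P2 open — so {ParentEd} is the unique smallest valid adjustment set.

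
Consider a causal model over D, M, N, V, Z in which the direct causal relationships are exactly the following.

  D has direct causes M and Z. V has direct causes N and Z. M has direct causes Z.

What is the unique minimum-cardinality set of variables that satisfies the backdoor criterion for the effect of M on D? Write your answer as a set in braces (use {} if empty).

{Z}

Variables eligible for adjustment (non-descendants of M, excluding M and D): {N, V, Z}.
Backdoor paths from M to D:
  P1: M <- Z -> D
The empty set is not sufficient: P1 (M <- Z -> D) has no collider blocking it and no conditioned non-collider, so it is open.
Try {Z}:
  P1: blocked at fork node Z ∈ conditioning set.
{Z} contains no descendant of M and blocks every backdoor path.
No other singleton works — e.g. {N} leaves P1 open — so {Z} is the unique smallest valid adjustment set.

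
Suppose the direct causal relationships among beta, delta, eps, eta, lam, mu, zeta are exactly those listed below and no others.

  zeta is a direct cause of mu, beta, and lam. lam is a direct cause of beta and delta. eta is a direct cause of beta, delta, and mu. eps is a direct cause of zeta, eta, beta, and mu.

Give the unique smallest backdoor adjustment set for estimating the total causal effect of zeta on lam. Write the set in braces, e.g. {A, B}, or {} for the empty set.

Variables eligible for adjustment (non-descendants of zeta, excluding zeta and lam): {eps, eta}.
Backdoor paths from zeta to lam:
  P1: zeta <- eps -> eta -> delta <- lam
  P2: zeta <- eps -> eta -> beta <- lam
  P3: zeta <- eps -> mu <- eta -> delta <- lam
  P4: zeta <- eps -> mu <- eta -> beta <- lam
  P5: zeta <- eps -> beta <- eta -> delta <- lam
  P6: zeta <- eps -> beta <- lam
Each backdoor path contains an unconditioned collider, so every path is already blocked with the empty conditioning set:
  P1: blocked at collider delta (neither it nor any descendant is in the conditioning set).
  P2: blocked at collider beta (neither it nor any descendant is in the conditioning set).
  P3: blocked at collider mu (neither it nor any descendant is in the conditioning set).
  P4: blocked at collider mu (neither it nor any descendant is in the conditioning set).
  P5: blocked at collider beta (neither it nor any descendant is in the conditioning set).
  P6: blocked at collider beta (neither it nor any descendant is in the conditioning set).
The empty set is therefore the unique smallest valid set.

{}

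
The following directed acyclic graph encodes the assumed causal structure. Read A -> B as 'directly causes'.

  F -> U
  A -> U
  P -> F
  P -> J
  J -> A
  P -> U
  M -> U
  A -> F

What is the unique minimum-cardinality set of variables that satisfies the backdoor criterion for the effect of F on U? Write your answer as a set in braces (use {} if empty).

Variables eligible for adjustment (non-descendants of F, excluding F and U): {A, J, M, P}.
Backdoor paths from F to U:
  P1: F <- P -> J -> A -> U
  P2: F <- P -> U
  P3: F <- A <- J <- P -> U
  P4: F <- A -> U
The empty set is not sufficient: P1 (F <- P -> J -> A -> U) has no collider blocking it and no conditioned non-collider, so it is open.
Try {A, P}:
  P1: blocked at fork node P ∈ conditioning set.
  P2: blocked at fork node P ∈ conditioning set.
  P3: blocked at chain node A ∈ conditioning set.
  P4: blocked at fork node A ∈ conditioning set.
{A, P} contains no descendant of F and blocks every backdoor path.
Every element of {A, P} is needed (dropping A leaves P4 open; dropping P leaves P2 open), so no proper subset is valid.
Among all size-2 subsets of the eligible variables, only {A, P} blocks every backdoor path, so it is the unique smallest valid adjustment set.

{A, P}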